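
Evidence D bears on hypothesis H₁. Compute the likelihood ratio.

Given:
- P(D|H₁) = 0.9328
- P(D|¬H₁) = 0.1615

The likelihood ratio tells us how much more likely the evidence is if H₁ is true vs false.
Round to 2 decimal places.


Likelihood Ratio (LR) = P(D|H₁) / P(D|¬H₁)

LR = 0.9328 / 0.1615
   = 5.78

The evidence is 5.78 times more likely if H₁ is true than if H₁ is false.
Because LR exceeds 1, D is evidence for H₁.


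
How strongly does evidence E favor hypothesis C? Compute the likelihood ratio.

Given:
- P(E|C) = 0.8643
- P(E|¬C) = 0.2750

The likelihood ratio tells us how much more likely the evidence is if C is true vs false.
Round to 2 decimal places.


Likelihood Ratio (LR) = P(E|C) / P(E|¬C)

LR = 0.8643 / 0.2750
   = 3.14

The evidence is 3.14 times more likely if C is true than if C is false.
Because LR exceeds 1, E is evidence for C.


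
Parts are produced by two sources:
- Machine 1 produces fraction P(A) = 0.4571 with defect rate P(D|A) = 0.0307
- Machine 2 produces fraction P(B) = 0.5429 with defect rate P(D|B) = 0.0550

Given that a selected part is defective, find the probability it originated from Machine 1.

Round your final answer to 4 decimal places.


Let A = from Machine 1, D = defective

Given:
- P(A) = 0.4571, P(B) = 0.5429
- P(D|A) = 0.0307, P(D|B) = 0.0550

Step 1: Find P(D)
P(D) = P(D|A)P(A) + P(D|B)P(B)
     = 0.0307 × 0.4571 + 0.0550 × 0.5429
     = 0.01403297 + 0.02985950
     = 0.04389247

Step 2: Apply Bayes' theorem
P(A|D) = P(D|A)P(A) / P(D)
       = 0.01403297 / 0.04389247
       = 0.3197


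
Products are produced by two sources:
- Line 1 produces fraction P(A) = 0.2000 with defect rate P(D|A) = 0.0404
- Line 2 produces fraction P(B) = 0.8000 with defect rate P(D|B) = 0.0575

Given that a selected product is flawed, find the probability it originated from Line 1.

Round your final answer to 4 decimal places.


Let A = from Line 1, D = flawed

Given:
- P(A) = 0.2000, P(B) = 0.8000
- P(D|A) = 0.0404, P(D|B) = 0.0575

Step 1: Find P(D)
P(D) = P(D|A)P(A) + P(D|B)P(B)
     = 0.0404 × 0.2000 + 0.0575 × 0.8000
     = 0.00808000 + 0.04600000
     = 0.05408000

Step 2: Apply Bayes' theorem
P(A|D) = P(D|A)P(A) / P(D)
       = 0.00808000 / 0.05408000
       = 0.1494


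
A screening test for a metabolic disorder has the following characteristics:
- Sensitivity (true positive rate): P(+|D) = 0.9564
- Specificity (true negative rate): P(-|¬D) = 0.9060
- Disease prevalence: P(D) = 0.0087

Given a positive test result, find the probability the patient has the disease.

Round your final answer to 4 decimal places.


Let D = has disease, + = positive test

Given:
- P(D) = 0.0087 (prevalence)
- P(+|D) = 0.9564 (sensitivity)
- P(-|¬D) = 0.9060 (specificity)
- P(+|¬D) = 0.0940 (false positive rate = 1 - specificity)

Step 1: Find P(+)
P(+) = P(+|D)P(D) + P(+|¬D)P(¬D)
     = 0.9564 × 0.0087 + 0.0940 × 0.9913
     = 0.00832068 + 0.09318220
     = 0.10150288

Step 2: Apply Bayes' theorem for P(D|+)
P(D|+) = P(+|D)P(D) / P(+)
       = 0.00832068 / 0.10150288
       = 0.0820


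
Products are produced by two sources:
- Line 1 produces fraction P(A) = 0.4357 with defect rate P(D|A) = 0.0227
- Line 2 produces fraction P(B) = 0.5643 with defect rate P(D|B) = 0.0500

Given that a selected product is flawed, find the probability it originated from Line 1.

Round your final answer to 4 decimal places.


Let A = from Line 1, D = flawed

Given:
- P(A) = 0.4357, P(B) = 0.5643
- P(D|A) = 0.0227, P(D|B) = 0.0500

Step 1: Find P(D)
P(D) = P(D|A)P(A) + P(D|B)P(B)
     = 0.0227 × 0.4357 + 0.0500 × 0.5643
     = 0.00989039 + 0.02821500
     = 0.03810539

Step 2: Apply Bayes' theorem
P(A|D) = P(D|A)P(A) / P(D)
       = 0.00989039 / 0.03810539
       = 0.2596


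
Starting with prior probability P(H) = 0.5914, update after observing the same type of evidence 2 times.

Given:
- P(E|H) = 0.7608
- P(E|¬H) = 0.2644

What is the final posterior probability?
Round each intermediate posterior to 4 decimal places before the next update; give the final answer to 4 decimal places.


Sequential Bayesian updating:

Initial prior: P(H) = 0.5914

Update 1:
  P(E) = 0.7608 × 0.5914 + 0.2644 × 0.4086 = 0.44993712 + 0.10803384 = 0.55797096
  P(H|E) = 0.44993712 / 0.55797096 = 0.8064

Update 2:
  P(E) = 0.7608 × 0.8064 + 0.2644 × 0.1936 = 0.61350912 + 0.05118784 = 0.66469696
  P(H|E) = 0.61350912 / 0.66469696 = 0.9230

Final posterior: 0.9230


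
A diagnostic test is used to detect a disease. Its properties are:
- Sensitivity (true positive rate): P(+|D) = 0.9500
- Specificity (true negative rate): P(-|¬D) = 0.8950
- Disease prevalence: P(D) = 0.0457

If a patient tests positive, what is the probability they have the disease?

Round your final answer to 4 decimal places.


Let D = has disease, + = positive test

Given:
- P(D) = 0.0457 (prevalence)
- P(+|D) = 0.9500 (sensitivity)
- P(-|¬D) = 0.8950 (specificity)
- P(+|¬D) = 0.1050 (false positive rate = 1 - specificity)

Step 1: Find P(+)
P(+) = P(+|D)P(D) + P(+|¬D)P(¬D)
     = 0.9500 × 0.0457 + 0.1050 × 0.9543
     = 0.04341500 + 0.10020150
     = 0.14361650

Step 2: Apply Bayes' theorem for P(D|+)
P(D|+) = P(+|D)P(D) / P(+)
       = 0.04341500 / 0.14361650
       = 0.3023


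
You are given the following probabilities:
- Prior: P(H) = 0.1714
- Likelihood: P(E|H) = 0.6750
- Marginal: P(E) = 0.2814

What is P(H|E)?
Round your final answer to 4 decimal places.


Using Bayes' theorem:

P(H|E) = P(E|H) × P(H) / P(E)
       = 0.6750 × 0.1714 / 0.2814
       = 0.11569500 / 0.2814
       = 0.4111

The evidence strengthens our belief in H.
Prior: 0.1714 → Posterior: 0.4111


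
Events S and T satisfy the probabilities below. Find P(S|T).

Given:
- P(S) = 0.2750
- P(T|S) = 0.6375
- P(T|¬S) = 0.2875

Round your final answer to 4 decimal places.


Bayes' theorem: P(S|T) = P(T|S) × P(S) / P(T)

Step 1: Calculate P(T) using law of total probability
P(T) = P(T|S)P(S) + P(T|¬S)P(¬S)
     = 0.6375 × 0.2750 + 0.2875 × 0.7250
     = 0.17531250 + 0.20843750
     = 0.38375000

Step 2: Apply Bayes' theorem
P(S|T) = P(T|S) × P(S) / P(T)
       = 0.17531250 / 0.38375000
       = 0.4568


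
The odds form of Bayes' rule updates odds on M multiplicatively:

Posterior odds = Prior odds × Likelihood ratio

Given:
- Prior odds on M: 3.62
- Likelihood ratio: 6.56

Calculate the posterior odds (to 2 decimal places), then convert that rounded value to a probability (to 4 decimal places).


Step 1: Calculate posterior odds
Posterior odds = Prior odds × LR
               = 3.62 × 6.56
               = 23.75

Step 2: Convert to probability
P(M|E) = Posterior odds / (1 + Posterior odds)
       = 23.75 / (1 + 23.75)
       = 23.75 / 24.75
       = 0.9596

The evidence increased P(M) from 0.7835 to 0.9596.


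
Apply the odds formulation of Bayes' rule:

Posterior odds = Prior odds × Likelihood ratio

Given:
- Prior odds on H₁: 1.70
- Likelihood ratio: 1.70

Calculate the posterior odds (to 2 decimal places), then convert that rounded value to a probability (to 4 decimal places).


Step 1: Calculate posterior odds
Posterior odds = Prior odds × LR
               = 1.70 × 1.70
               = 2.89

Step 2: Convert to probability
P(H₁|E) = Posterior odds / (1 + Posterior odds)
       = 2.89 / (1 + 2.89)
       = 2.89 / 3.89
       = 0.7429

The evidence increased P(H₁) from 0.6296 to 0.7429.


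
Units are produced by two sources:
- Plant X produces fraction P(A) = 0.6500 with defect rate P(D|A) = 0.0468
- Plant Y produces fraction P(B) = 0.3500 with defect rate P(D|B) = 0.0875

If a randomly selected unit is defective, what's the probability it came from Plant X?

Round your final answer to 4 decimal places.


Let A = from Plant X, D = defective

Given:
- P(A) = 0.6500, P(B) = 0.3500
- P(D|A) = 0.0468, P(D|B) = 0.0875

Step 1: Find P(D)
P(D) = P(D|A)P(A) + P(D|B)P(B)
     = 0.0468 × 0.6500 + 0.0875 × 0.3500
     = 0.03042000 + 0.03062500
     = 0.06104500

Step 2: Apply Bayes' theorem
P(A|D) = P(D|A)P(A) / P(D)
       = 0.03042000 / 0.06104500
       = 0.4983


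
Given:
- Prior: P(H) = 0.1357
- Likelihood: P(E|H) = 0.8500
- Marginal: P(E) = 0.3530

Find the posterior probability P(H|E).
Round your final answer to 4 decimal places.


Using Bayes' theorem:

P(H|E) = P(E|H) × P(H) / P(E)
       = 0.8500 × 0.1357 / 0.3530
       = 0.11534500 / 0.3530
       = 0.3268

The evidence strengthens our belief in H.
Prior: 0.1357 → Posterior: 0.3268


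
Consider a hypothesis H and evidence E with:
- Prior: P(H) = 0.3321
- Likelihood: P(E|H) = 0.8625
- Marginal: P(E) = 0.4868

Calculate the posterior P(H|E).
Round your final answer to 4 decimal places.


Using Bayes' theorem:

P(H|E) = P(E|H) × P(H) / P(E)
       = 0.8625 × 0.3321 / 0.4868
       = 0.28643625 / 0.4868
       = 0.5884

The evidence strengthens our belief in H.
Prior: 0.3321 → Posterior: 0.5884


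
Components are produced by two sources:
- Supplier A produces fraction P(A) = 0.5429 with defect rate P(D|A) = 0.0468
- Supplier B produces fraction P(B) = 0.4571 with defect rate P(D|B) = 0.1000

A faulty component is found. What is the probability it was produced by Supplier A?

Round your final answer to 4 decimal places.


Let A = from Supplier A, D = faulty

Given:
- P(A) = 0.5429, P(B) = 0.4571
- P(D|A) = 0.0468, P(D|B) = 0.1000

Step 1: Find P(D)
P(D) = P(D|A)P(A) + P(D|B)P(B)
     = 0.0468 × 0.5429 + 0.1000 × 0.4571
     = 0.02540772 + 0.04571000
     = 0.07111772

Step 2: Apply Bayes' theorem
P(A|D) = P(D|A)P(A) / P(D)
       = 0.02540772 / 0.07111772
       = 0.3573


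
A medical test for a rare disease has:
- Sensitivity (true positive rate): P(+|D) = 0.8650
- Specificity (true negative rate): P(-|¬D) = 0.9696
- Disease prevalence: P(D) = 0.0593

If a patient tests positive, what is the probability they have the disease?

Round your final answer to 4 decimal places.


Let D = has disease, + = positive test

Given:
- P(D) = 0.0593 (prevalence)
- P(+|D) = 0.8650 (sensitivity)
- P(-|¬D) = 0.9696 (specificity)
- P(+|¬D) = 0.0304 (false positive rate = 1 - specificity)

Step 1: Find P(+)
P(+) = P(+|D)P(D) + P(+|¬D)P(¬D)
     = 0.8650 × 0.0593 + 0.0304 × 0.9407
     = 0.05129450 + 0.02859728
     = 0.07989178

Step 2: Apply Bayes' theorem for P(D|+)
P(D|+) = P(+|D)P(D) / P(+)
       = 0.05129450 / 0.07989178
       = 0.6420


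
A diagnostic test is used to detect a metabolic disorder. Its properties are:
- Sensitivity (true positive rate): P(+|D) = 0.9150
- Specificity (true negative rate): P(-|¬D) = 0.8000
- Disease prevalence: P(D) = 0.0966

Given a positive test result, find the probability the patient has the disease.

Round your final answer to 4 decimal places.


Let D = has disease, + = positive test

Given:
- P(D) = 0.0966 (prevalence)
- P(+|D) = 0.9150 (sensitivity)
- P(-|¬D) = 0.8000 (specificity)
- P(+|¬D) = 0.2000 (false positive rate = 1 - specificity)

Step 1: Find P(+)
P(+) = P(+|D)P(D) + P(+|¬D)P(¬D)
     = 0.9150 × 0.0966 + 0.2000 × 0.9034
     = 0.08838900 + 0.18068000
     = 0.26906900

Step 2: Apply Bayes' theorem for P(D|+)
P(D|+) = P(+|D)P(D) / P(+)
       = 0.08838900 / 0.26906900
       = 0.3285


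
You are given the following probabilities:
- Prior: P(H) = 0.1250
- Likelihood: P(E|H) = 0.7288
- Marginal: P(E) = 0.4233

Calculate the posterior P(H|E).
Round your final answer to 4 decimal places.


Using Bayes' theorem:

P(H|E) = P(E|H) × P(H) / P(E)
       = 0.7288 × 0.1250 / 0.4233
       = 0.09110000 / 0.4233
       = 0.2152

The evidence strengthens our belief in H.
Prior: 0.1250 → Posterior: 0.2152


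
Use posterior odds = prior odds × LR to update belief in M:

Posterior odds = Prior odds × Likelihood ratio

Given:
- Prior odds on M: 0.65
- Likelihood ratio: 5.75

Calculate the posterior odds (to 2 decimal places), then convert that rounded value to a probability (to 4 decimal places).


Step 1: Calculate posterior odds
Posterior odds = Prior odds × LR
               = 0.65 × 5.75
               = 3.74

Step 2: Convert to probability
P(M|E) = Posterior odds / (1 + Posterior odds)
       = 3.74 / (1 + 3.74)
       = 3.74 / 4.74
       = 0.7890

The evidence increased P(M) from 0.3939 to 0.7890.


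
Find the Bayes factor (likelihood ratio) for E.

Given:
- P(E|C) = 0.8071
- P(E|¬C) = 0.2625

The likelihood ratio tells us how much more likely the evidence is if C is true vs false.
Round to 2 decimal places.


Likelihood Ratio (LR) = P(E|C) / P(E|¬C)

LR = 0.8071 / 0.2625
   = 3.07

The evidence is 3.07 times more likely if C is true than if C is false.
LR > 1, so observing E raises the odds in favor of C.


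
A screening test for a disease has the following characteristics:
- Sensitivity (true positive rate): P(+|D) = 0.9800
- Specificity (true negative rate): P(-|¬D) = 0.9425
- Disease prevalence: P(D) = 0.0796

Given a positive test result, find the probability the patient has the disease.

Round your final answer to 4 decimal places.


Let D = has disease, + = positive test

Given:
- P(D) = 0.0796 (prevalence)
- P(+|D) = 0.9800 (sensitivity)
- P(-|¬D) = 0.9425 (specificity)
- P(+|¬D) = 0.0575 (false positive rate = 1 - specificity)

Step 1: Find P(+)
P(+) = P(+|D)P(D) + P(+|¬D)P(¬D)
     = 0.9800 × 0.0796 + 0.0575 × 0.9204
     = 0.07800800 + 0.05292300
     = 0.13093100

Step 2: Apply Bayes' theorem for P(D|+)
P(D|+) = P(+|D)P(D) / P(+)
       = 0.07800800 / 0.13093100
       = 0.5958


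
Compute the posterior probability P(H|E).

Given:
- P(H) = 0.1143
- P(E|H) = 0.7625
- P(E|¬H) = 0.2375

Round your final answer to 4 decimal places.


Bayes' theorem: P(H|E) = P(E|H) × P(H) / P(E)

Step 1: Calculate P(E) using law of total probability
P(E) = P(E|H)P(H) + P(E|¬H)P(¬H)
     = 0.7625 × 0.1143 + 0.2375 × 0.8857
     = 0.08715375 + 0.21035375
     = 0.29750750

Step 2: Apply Bayes' theorem
P(H|E) = P(E|H) × P(H) / P(E)
       = 0.08715375 / 0.29750750
       = 0.2929


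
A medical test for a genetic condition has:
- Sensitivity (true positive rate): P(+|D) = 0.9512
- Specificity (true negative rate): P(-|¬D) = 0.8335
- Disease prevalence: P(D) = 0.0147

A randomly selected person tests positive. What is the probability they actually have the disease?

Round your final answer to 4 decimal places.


Let D = has disease, + = positive test

Given:
- P(D) = 0.0147 (prevalence)
- P(+|D) = 0.9512 (sensitivity)
- P(-|¬D) = 0.8335 (specificity)
- P(+|¬D) = 0.1665 (false positive rate = 1 - specificity)

Step 1: Find P(+)
P(+) = P(+|D)P(D) + P(+|¬D)P(¬D)
     = 0.9512 × 0.0147 + 0.1665 × 0.9853
     = 0.01398264 + 0.16405245
     = 0.17803509

Step 2: Apply Bayes' theorem for P(D|+)
P(D|+) = P(+|D)P(D) / P(+)
       = 0.01398264 / 0.17803509
       = 0.0785


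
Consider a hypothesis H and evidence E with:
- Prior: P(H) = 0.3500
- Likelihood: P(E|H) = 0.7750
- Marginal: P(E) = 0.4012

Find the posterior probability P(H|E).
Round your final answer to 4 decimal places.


Using Bayes' theorem:

P(H|E) = P(E|H) × P(H) / P(E)
       = 0.7750 × 0.3500 / 0.4012
       = 0.27125000 / 0.4012
       = 0.6761

The evidence strengthens our belief in H.
Prior: 0.3500 → Posterior: 0.6761


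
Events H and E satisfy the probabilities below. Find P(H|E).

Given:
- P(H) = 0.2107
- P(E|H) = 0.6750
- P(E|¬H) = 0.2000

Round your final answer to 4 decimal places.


Bayes' theorem: P(H|E) = P(E|H) × P(H) / P(E)

Step 1: Calculate P(E) using law of total probability
P(E) = P(E|H)P(H) + P(E|¬H)P(¬H)
     = 0.6750 × 0.2107 + 0.2000 × 0.7893
     = 0.14222250 + 0.15786000
     = 0.30008250

Step 2: Apply Bayes' theorem
P(H|E) = P(E|H) × P(H) / P(E)
       = 0.14222250 / 0.30008250
       = 0.4739


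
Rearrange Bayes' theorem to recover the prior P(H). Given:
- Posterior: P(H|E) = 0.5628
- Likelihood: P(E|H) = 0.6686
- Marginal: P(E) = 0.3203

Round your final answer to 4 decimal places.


From Bayes' theorem: P(H|E) = P(E|H) × P(H) / P(E)

Rearranging for P(H):
P(H) = P(H|E) × P(E) / P(E|H)
     = 0.5628 × 0.3203 / 0.6686
     = 0.18026484 / 0.6686
     = 0.2696


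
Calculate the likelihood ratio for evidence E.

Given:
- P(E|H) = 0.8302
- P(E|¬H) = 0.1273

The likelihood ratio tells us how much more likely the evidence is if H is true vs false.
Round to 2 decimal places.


Likelihood Ratio (LR) = P(E|H) / P(E|¬H)

LR = 0.8302 / 0.1273
   = 6.52

The evidence is 6.52 times more likely if H is true than if H is false.
Because LR exceeds 1, E is evidence for H.


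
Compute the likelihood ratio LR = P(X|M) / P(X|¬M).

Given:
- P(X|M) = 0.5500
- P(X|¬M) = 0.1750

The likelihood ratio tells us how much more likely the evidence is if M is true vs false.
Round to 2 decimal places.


Likelihood Ratio (LR) = P(X|M) / P(X|¬M)

LR = 0.5500 / 0.1750
   = 3.14

The evidence is 3.14 times more likely if M is true than if M is false.
Because LR exceeds 1, X is evidence for M.


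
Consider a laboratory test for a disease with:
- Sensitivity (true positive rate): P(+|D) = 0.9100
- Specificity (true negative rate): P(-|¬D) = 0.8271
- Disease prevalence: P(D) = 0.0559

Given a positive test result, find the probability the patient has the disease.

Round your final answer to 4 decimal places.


Let D = has disease, + = positive test

Given:
- P(D) = 0.0559 (prevalence)
- P(+|D) = 0.9100 (sensitivity)
- P(-|¬D) = 0.8271 (specificity)
- P(+|¬D) = 0.1729 (false positive rate = 1 - specificity)

Step 1: Find P(+)
P(+) = P(+|D)P(D) + P(+|¬D)P(¬D)
     = 0.9100 × 0.0559 + 0.1729 × 0.9441
     = 0.05086900 + 0.16323489
     = 0.21410389

Step 2: Apply Bayes' theorem for P(D|+)
P(D|+) = P(+|D)P(D) / P(+)
       = 0.05086900 / 0.21410389
       = 0.2376


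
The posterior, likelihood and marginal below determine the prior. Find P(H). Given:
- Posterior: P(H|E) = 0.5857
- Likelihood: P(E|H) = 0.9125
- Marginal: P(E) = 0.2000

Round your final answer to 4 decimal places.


From Bayes' theorem: P(H|E) = P(E|H) × P(H) / P(E)

Rearranging for P(H):
P(H) = P(H|E) × P(E) / P(E|H)
     = 0.5857 × 0.2000 / 0.9125
     = 0.11714000 / 0.9125
     = 0.1284


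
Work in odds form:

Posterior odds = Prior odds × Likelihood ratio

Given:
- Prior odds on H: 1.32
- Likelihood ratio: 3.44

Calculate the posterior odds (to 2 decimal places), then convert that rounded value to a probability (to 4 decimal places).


Step 1: Calculate posterior odds
Posterior odds = Prior odds × LR
               = 1.32 × 3.44
               = 4.54

Step 2: Convert to probability
P(H|E) = Posterior odds / (1 + Posterior odds)
       = 4.54 / (1 + 4.54)
       = 4.54 / 5.54
       = 0.8195

The evidence increased P(H) from 0.5690 to 0.8195.


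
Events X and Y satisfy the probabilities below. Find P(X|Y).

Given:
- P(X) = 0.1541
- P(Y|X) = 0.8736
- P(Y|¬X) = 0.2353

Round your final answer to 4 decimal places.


Bayes' theorem: P(X|Y) = P(Y|X) × P(X) / P(Y)

Step 1: Calculate P(Y) using law of total probability
P(Y) = P(Y|X)P(X) + P(Y|¬X)P(¬X)
     = 0.8736 × 0.1541 + 0.2353 × 0.8459
     = 0.13462176 + 0.19904027
     = 0.33366203

Step 2: Apply Bayes' theorem
P(X|Y) = P(Y|X) × P(X) / P(Y)
       = 0.13462176 / 0.33366203
       = 0.4035


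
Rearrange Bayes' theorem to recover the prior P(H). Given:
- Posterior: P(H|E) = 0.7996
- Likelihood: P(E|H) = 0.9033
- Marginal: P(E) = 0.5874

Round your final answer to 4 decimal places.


From Bayes' theorem: P(H|E) = P(E|H) × P(H) / P(E)

Rearranging for P(H):
P(H) = P(H|E) × P(E) / P(E|H)
     = 0.7996 × 0.5874 / 0.9033
     = 0.46968504 / 0.9033
     = 0.5200


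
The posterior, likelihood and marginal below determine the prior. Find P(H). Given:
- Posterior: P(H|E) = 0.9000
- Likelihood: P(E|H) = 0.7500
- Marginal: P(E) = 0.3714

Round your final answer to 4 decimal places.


From Bayes' theorem: P(H|E) = P(E|H) × P(H) / P(E)

Rearranging for P(H):
P(H) = P(H|E) × P(E) / P(E|H)
     = 0.9000 × 0.3714 / 0.7500
     = 0.33426000 / 0.7500
     = 0.4457


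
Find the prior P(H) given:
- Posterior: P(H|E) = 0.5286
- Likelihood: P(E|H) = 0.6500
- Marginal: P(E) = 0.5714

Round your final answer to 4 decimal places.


From Bayes' theorem: P(H|E) = P(E|H) × P(H) / P(E)

Rearranging for P(H):
P(H) = P(H|E) × P(E) / P(E|H)
     = 0.5286 × 0.5714 / 0.6500
     = 0.30204204 / 0.6500
     = 0.4647


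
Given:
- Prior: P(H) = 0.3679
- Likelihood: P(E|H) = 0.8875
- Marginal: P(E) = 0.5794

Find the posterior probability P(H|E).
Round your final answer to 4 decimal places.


Using Bayes' theorem:

P(H|E) = P(E|H) × P(H) / P(E)
       = 0.8875 × 0.3679 / 0.5794
       = 0.32651125 / 0.5794
       = 0.5635

The evidence strengthens our belief in H.
Prior: 0.3679 → Posterior: 0.5635


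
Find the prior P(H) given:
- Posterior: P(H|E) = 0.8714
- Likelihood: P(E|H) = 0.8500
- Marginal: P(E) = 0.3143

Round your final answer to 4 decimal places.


From Bayes' theorem: P(H|E) = P(E|H) × P(H) / P(E)

Rearranging for P(H):
P(H) = P(H|E) × P(E) / P(E|H)
     = 0.8714 × 0.3143 / 0.8500
     = 0.27388102 / 0.8500
     = 0.3222


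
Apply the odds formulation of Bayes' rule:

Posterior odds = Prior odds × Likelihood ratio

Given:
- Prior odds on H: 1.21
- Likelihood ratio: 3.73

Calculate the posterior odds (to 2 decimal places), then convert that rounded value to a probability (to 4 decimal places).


Step 1: Calculate posterior odds
Posterior odds = Prior odds × LR
               = 1.21 × 3.73
               = 4.51

Step 2: Convert to probability
P(H|E) = Posterior odds / (1 + Posterior odds)
       = 4.51 / (1 + 4.51)
       = 4.51 / 5.51
       = 0.8185

The evidence increased P(H) from 0.5475 to 0.8185.


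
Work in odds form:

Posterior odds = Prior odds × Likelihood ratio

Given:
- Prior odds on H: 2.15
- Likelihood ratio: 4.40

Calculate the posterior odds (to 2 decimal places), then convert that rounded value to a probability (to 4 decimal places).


Step 1: Calculate posterior odds
Posterior odds = Prior odds × LR
               = 2.15 × 4.40
               = 9.46

Step 2: Convert to probability
P(H|E) = Posterior odds / (1 + Posterior odds)
       = 9.46 / (1 + 9.46)
       = 9.46 / 10.46
       = 0.9044

The evidence increased P(H) from 0.6825 to 0.9044.


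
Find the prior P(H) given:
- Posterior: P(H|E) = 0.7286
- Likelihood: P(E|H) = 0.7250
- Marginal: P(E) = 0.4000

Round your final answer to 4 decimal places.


From Bayes' theorem: P(H|E) = P(E|H) × P(H) / P(E)

Rearranging for P(H):
P(H) = P(H|E) × P(E) / P(E|H)
     = 0.7286 × 0.4000 / 0.7250
     = 0.29144000 / 0.7250
     = 0.4020


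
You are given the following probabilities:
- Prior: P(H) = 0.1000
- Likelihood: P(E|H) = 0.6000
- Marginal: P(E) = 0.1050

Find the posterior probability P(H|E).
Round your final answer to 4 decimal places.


Using Bayes' theorem:

P(H|E) = P(E|H) × P(H) / P(E)
       = 0.6000 × 0.1000 / 0.1050
       = 0.06000000 / 0.1050
       = 0.5714

The evidence strengthens our belief in H.
Prior: 0.1000 → Posterior: 0.5714


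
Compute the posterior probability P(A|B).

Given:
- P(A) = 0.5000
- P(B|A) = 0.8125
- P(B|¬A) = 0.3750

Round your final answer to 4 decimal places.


Bayes' theorem: P(A|B) = P(B|A) × P(A) / P(B)

Step 1: Calculate P(B) using law of total probability
P(B) = P(B|A)P(A) + P(B|¬A)P(¬A)
     = 0.8125 × 0.5000 + 0.3750 × 0.5000
     = 0.40625000 + 0.18750000
     = 0.59375000

Step 2: Apply Bayes' theorem
P(A|B) = P(B|A) × P(A) / P(B)
       = 0.40625000 / 0.59375000
       = 0.6842


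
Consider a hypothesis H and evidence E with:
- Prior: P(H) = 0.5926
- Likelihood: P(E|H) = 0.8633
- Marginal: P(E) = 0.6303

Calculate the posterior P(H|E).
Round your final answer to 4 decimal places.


Using Bayes' theorem:

P(H|E) = P(E|H) × P(H) / P(E)
       = 0.8633 × 0.5926 / 0.6303
       = 0.51159158 / 0.6303
       = 0.8117

The evidence strengthens our belief in H.
Prior: 0.5926 → Posterior: 0.8117


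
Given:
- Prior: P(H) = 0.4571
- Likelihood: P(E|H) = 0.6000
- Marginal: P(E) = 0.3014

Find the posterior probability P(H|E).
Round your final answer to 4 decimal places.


Using Bayes' theorem:

P(H|E) = P(E|H) × P(H) / P(E)
       = 0.6000 × 0.4571 / 0.3014
       = 0.27426000 / 0.3014
       = 0.9100

The evidence strengthens our belief in H.
Prior: 0.4571 → Posterior: 0.9100


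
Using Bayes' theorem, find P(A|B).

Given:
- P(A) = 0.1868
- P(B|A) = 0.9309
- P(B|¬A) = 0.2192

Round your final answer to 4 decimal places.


Bayes' theorem: P(A|B) = P(B|A) × P(A) / P(B)

Step 1: Calculate P(B) using law of total probability
P(B) = P(B|A)P(A) + P(B|¬A)P(¬A)
     = 0.9309 × 0.1868 + 0.2192 × 0.8132
     = 0.17389212 + 0.17825344
     = 0.35214556

Step 2: Apply Bayes' theorem
P(A|B) = P(B|A) × P(A) / P(B)
       = 0.17389212 / 0.35214556
       = 0.4938


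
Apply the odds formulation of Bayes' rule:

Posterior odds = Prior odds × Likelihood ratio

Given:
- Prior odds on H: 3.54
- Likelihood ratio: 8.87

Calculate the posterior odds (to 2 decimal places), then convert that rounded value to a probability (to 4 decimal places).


Step 1: Calculate posterior odds
Posterior odds = Prior odds × LR
               = 3.54 × 8.87
               = 31.40

Step 2: Convert to probability
P(H|E) = Posterior odds / (1 + Posterior odds)
       = 31.40 / (1 + 31.40)
       = 31.40 / 32.40
       = 0.9691

The evidence increased P(H) from 0.7797 to 0.9691.


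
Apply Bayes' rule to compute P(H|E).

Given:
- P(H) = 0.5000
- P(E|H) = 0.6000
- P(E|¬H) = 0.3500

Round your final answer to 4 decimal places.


Bayes' theorem: P(H|E) = P(E|H) × P(H) / P(E)

Step 1: Calculate P(E) using law of total probability
P(E) = P(E|H)P(H) + P(E|¬H)P(¬H)
     = 0.6000 × 0.5000 + 0.3500 × 0.5000
     = 0.30000000 + 0.17500000
     = 0.47500000

Step 2: Apply Bayes' theorem
P(H|E) = P(E|H) × P(H) / P(E)
       = 0.30000000 / 0.47500000
       = 0.6316


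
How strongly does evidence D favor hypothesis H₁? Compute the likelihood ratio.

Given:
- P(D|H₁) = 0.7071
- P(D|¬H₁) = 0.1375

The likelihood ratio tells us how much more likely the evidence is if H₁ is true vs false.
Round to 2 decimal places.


Likelihood Ratio (LR) = P(D|H₁) / P(D|¬H₁)

LR = 0.7071 / 0.1375
   = 5.14

The evidence is 5.14 times more likely if H₁ is true than if H₁ is false.
LR > 1, so observing D raises the odds in favor of H₁.


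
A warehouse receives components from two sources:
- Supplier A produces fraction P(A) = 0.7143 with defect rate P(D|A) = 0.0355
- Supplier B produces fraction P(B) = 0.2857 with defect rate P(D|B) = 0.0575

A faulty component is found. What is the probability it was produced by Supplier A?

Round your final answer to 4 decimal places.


Let A = from Supplier A, D = faulty

Given:
- P(A) = 0.7143, P(B) = 0.2857
- P(D|A) = 0.0355, P(D|B) = 0.0575

Step 1: Find P(D)
P(D) = P(D|A)P(A) + P(D|B)P(B)
     = 0.0355 × 0.7143 + 0.0575 × 0.2857
     = 0.02535765 + 0.01642775
     = 0.04178540

Step 2: Apply Bayes' theorem
P(A|D) = P(D|A)P(A) / P(D)
       = 0.02535765 / 0.04178540
       = 0.6069


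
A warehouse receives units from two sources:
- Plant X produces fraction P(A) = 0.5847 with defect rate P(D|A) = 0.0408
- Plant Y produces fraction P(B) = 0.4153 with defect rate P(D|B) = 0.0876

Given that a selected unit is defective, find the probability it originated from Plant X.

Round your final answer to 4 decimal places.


Let A = from Plant X, D = defective

Given:
- P(A) = 0.5847, P(B) = 0.4153
- P(D|A) = 0.0408, P(D|B) = 0.0876

Step 1: Find P(D)
P(D) = P(D|A)P(A) + P(D|B)P(B)
     = 0.0408 × 0.5847 + 0.0876 × 0.4153
     = 0.02385576 + 0.03638028
     = 0.06023604

Step 2: Apply Bayes' theorem
P(A|D) = P(D|A)P(A) / P(D)
       = 0.02385576 / 0.06023604
       = 0.3960


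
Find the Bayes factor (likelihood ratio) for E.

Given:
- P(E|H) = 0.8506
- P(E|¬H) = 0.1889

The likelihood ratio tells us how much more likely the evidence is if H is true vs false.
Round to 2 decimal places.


Likelihood Ratio (LR) = P(E|H) / P(E|¬H)

LR = 0.8506 / 0.1889
   = 4.50

The evidence is 4.50 times more likely if H is true than if H is false.
Because LR exceeds 1, E is evidence for H.


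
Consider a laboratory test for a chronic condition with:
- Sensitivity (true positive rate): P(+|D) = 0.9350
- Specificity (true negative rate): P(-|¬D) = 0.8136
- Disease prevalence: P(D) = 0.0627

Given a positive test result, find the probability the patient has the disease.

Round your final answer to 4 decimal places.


Let D = has disease, + = positive test

Given:
- P(D) = 0.0627 (prevalence)
- P(+|D) = 0.9350 (sensitivity)
- P(-|¬D) = 0.8136 (specificity)
- P(+|¬D) = 0.1864 (false positive rate = 1 - specificity)

Step 1: Find P(+)
P(+) = P(+|D)P(D) + P(+|¬D)P(¬D)
     = 0.9350 × 0.0627 + 0.1864 × 0.9373
     = 0.05862450 + 0.17471272
     = 0.23333722

Step 2: Apply Bayes' theorem for P(D|+)
P(D|+) = P(+|D)P(D) / P(+)
       = 0.05862450 / 0.23333722
       = 0.2512


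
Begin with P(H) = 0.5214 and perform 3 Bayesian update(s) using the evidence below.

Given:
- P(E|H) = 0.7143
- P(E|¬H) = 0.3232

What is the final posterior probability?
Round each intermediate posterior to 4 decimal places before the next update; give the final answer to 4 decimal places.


Sequential Bayesian updating:

Initial prior: P(H) = 0.5214

Update 1:
  P(E) = 0.7143 × 0.5214 + 0.3232 × 0.4786 = 0.37243602 + 0.15468352 = 0.52711954
  P(H|E) = 0.37243602 / 0.52711954 = 0.7065

Update 2:
  P(E) = 0.7143 × 0.7065 + 0.3232 × 0.2935 = 0.50465295 + 0.09485920 = 0.59951215
  P(H|E) = 0.50465295 / 0.59951215 = 0.8418

Update 3:
  P(E) = 0.7143 × 0.8418 + 0.3232 × 0.1582 = 0.60129774 + 0.05113024 = 0.65242798
  P(H|E) = 0.60129774 / 0.65242798 = 0.9216

Final posterior: 0.9216


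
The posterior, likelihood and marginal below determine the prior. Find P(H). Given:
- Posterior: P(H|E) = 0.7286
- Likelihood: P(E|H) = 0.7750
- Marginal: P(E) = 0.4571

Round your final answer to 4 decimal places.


From Bayes' theorem: P(H|E) = P(E|H) × P(H) / P(E)

Rearranging for P(H):
P(H) = P(H|E) × P(E) / P(E|H)
     = 0.7286 × 0.4571 / 0.7750
     = 0.33304306 / 0.7750
     = 0.4297


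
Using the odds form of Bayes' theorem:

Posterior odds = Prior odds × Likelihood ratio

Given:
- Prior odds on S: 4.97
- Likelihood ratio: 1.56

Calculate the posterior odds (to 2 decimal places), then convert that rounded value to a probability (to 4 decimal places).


Step 1: Calculate posterior odds
Posterior odds = Prior odds × LR
               = 4.97 × 1.56
               = 7.75

Step 2: Convert to probability
P(S|E) = Posterior odds / (1 + Posterior odds)
       = 7.75 / (1 + 7.75)
       = 7.75 / 8.75
       = 0.8857

The evidence increased P(S) from 0.8325 to 0.8857.


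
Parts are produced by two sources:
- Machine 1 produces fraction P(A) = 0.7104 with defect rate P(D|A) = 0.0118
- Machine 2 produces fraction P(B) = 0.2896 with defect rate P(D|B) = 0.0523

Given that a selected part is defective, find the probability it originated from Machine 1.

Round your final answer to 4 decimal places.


Let A = from Machine 1, D = defective

Given:
- P(A) = 0.7104, P(B) = 0.2896
- P(D|A) = 0.0118, P(D|B) = 0.0523

Step 1: Find P(D)
P(D) = P(D|A)P(A) + P(D|B)P(B)
     = 0.0118 × 0.7104 + 0.0523 × 0.2896
     = 0.00838272 + 0.01514608
     = 0.02352880

Step 2: Apply Bayes' theorem
P(A|D) = P(D|A)P(A) / P(D)
       = 0.00838272 / 0.02352880
       = 0.3563


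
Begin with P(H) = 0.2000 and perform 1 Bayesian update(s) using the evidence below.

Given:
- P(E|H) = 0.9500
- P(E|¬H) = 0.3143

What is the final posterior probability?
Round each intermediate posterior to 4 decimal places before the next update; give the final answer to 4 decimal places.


Sequential Bayesian updating:

Initial prior: P(H) = 0.2000

Update 1:
  P(E) = 0.9500 × 0.2000 + 0.3143 × 0.8000 = 0.19000000 + 0.25144000 = 0.44144000
  P(H|E) = 0.19000000 / 0.44144000 = 0.4304

Final posterior: 0.4304


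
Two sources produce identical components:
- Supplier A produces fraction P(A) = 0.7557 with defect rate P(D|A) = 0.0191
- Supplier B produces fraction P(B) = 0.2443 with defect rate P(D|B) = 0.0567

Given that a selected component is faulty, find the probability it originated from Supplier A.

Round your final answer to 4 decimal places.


Let A = from Supplier A, D = faulty

Given:
- P(A) = 0.7557, P(B) = 0.2443
- P(D|A) = 0.0191, P(D|B) = 0.0567

Step 1: Find P(D)
P(D) = P(D|A)P(A) + P(D|B)P(B)
     = 0.0191 × 0.7557 + 0.0567 × 0.2443
     = 0.01443387 + 0.01385181
     = 0.02828568

Step 2: Apply Bayes' theorem
P(A|D) = P(D|A)P(A) / P(D)
       = 0.01443387 / 0.02828568
       = 0.5103


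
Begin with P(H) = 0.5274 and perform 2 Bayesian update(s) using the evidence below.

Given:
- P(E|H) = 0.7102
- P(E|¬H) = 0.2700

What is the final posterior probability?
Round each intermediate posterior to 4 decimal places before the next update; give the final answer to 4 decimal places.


Sequential Bayesian updating:

Initial prior: P(H) = 0.5274

Update 1:
  P(E) = 0.7102 × 0.5274 + 0.2700 × 0.4726 = 0.37455948 + 0.12760200 = 0.50216148
  P(H|E) = 0.37455948 / 0.50216148 = 0.7459

Update 2:
  P(E) = 0.7102 × 0.7459 + 0.2700 × 0.2541 = 0.52973818 + 0.06860700 = 0.59834518
  P(H|E) = 0.52973818 / 0.59834518 = 0.8853

Final posterior: 0.8853


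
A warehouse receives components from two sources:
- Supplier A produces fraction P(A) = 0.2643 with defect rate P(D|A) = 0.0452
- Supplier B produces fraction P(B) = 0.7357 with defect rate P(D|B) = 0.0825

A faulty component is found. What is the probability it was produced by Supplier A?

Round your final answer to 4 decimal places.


Let A = from Supplier A, D = faulty

Given:
- P(A) = 0.2643, P(B) = 0.7357
- P(D|A) = 0.0452, P(D|B) = 0.0825

Step 1: Find P(D)
P(D) = P(D|A)P(A) + P(D|B)P(B)
     = 0.0452 × 0.2643 + 0.0825 × 0.7357
     = 0.01194636 + 0.06069525
     = 0.07264161

Step 2: Apply Bayes' theorem
P(A|D) = P(D|A)P(A) / P(D)
       = 0.01194636 / 0.07264161
       = 0.1645


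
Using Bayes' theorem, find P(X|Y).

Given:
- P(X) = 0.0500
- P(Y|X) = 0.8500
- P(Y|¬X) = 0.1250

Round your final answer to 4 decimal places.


Bayes' theorem: P(X|Y) = P(Y|X) × P(X) / P(Y)

Step 1: Calculate P(Y) using law of total probability
P(Y) = P(Y|X)P(X) + P(Y|¬X)P(¬X)
     = 0.8500 × 0.0500 + 0.1250 × 0.9500
     = 0.04250000 + 0.11875000
     = 0.16125000

Step 2: Apply Bayes' theorem
P(X|Y) = P(Y|X) × P(X) / P(Y)
       = 0.04250000 / 0.16125000
       = 0.2636


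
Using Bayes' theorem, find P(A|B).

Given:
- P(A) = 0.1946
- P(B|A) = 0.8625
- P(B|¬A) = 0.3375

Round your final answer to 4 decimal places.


Bayes' theorem: P(A|B) = P(B|A) × P(A) / P(B)

Step 1: Calculate P(B) using law of total probability
P(B) = P(B|A)P(A) + P(B|¬A)P(¬A)
     = 0.8625 × 0.1946 + 0.3375 × 0.8054
     = 0.16784250 + 0.27182250
     = 0.43966500

Step 2: Apply Bayes' theorem
P(A|B) = P(B|A) × P(A) / P(B)
       = 0.16784250 / 0.43966500
       = 0.3818


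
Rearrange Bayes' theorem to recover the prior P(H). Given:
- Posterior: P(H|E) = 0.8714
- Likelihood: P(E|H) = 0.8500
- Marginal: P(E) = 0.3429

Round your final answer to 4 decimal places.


From Bayes' theorem: P(H|E) = P(E|H) × P(H) / P(E)

Rearranging for P(H):
P(H) = P(H|E) × P(E) / P(E|H)
     = 0.8714 × 0.3429 / 0.8500
     = 0.29880306 / 0.8500
     = 0.3515


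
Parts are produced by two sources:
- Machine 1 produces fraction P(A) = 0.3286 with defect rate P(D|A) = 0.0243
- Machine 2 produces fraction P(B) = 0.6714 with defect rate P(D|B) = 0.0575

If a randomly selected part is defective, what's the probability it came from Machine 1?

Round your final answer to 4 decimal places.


Let A = from Machine 1, D = defective

Given:
- P(A) = 0.3286, P(B) = 0.6714
- P(D|A) = 0.0243, P(D|B) = 0.0575

Step 1: Find P(D)
P(D) = P(D|A)P(A) + P(D|B)P(B)
     = 0.0243 × 0.3286 + 0.0575 × 0.6714
     = 0.00798498 + 0.03860550
     = 0.04659048

Step 2: Apply Bayes' theorem
P(A|D) = P(D|A)P(A) / P(D)
       = 0.00798498 / 0.04659048
       = 0.1714


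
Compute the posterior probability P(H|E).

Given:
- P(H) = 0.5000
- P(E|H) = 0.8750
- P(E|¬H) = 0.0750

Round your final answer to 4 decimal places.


Bayes' theorem: P(H|E) = P(E|H) × P(H) / P(E)

Step 1: Calculate P(E) using law of total probability
P(E) = P(E|H)P(H) + P(E|¬H)P(¬H)
     = 0.8750 × 0.5000 + 0.0750 × 0.5000
     = 0.43750000 + 0.03750000
     = 0.47500000

Step 2: Apply Bayes' theorem
P(H|E) = P(E|H) × P(H) / P(E)
       = 0.43750000 / 0.47500000
       = 0.9211


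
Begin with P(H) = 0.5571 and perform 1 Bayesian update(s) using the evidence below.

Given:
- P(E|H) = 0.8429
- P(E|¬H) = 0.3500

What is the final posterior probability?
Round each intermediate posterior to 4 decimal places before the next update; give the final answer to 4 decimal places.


Sequential Bayesian updating:

Initial prior: P(H) = 0.5571

Update 1:
  P(E) = 0.8429 × 0.5571 + 0.3500 × 0.4429 = 0.46957959 + 0.15501500 = 0.62459459
  P(H|E) = 0.46957959 / 0.62459459 = 0.7518

Final posterior: 0.7518


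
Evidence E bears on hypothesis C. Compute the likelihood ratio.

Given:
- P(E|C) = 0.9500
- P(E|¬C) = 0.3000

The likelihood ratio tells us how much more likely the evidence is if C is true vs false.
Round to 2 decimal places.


Likelihood Ratio (LR) = P(E|C) / P(E|¬C)

LR = 0.9500 / 0.3000
   = 3.17

The evidence is 3.17 times more likely if C is true than if C is false.
Since LR > 1, the evidence supports C over ¬C.


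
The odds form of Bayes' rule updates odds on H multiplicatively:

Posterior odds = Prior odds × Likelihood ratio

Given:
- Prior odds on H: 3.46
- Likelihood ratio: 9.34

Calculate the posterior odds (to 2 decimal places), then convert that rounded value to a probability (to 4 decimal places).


Step 1: Calculate posterior odds
Posterior odds = Prior odds × LR
               = 3.46 × 9.34
               = 32.32

Step 2: Convert to probability
P(H|E) = Posterior odds / (1 + Posterior odds)
       = 32.32 / (1 + 32.32)
       = 32.32 / 33.32
       = 0.9700

The evidence increased P(H) from 0.7758 to 0.9700.


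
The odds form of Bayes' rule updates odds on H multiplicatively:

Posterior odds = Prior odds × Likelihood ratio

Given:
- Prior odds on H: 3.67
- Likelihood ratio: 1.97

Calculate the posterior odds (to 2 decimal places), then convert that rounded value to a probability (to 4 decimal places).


Step 1: Calculate posterior odds
Posterior odds = Prior odds × LR
               = 3.67 × 1.97
               = 7.23

Step 2: Convert to probability
P(H|E) = Posterior odds / (1 + Posterior odds)
       = 7.23 / (1 + 7.23)
       = 7.23 / 8.23
       = 0.8785

The evidence increased P(H) from 0.7859 to 0.8785.


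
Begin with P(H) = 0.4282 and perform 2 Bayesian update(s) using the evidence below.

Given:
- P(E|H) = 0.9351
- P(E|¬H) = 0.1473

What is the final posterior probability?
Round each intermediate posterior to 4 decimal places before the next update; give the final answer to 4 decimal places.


Sequential Bayesian updating:

Initial prior: P(H) = 0.4282

Update 1:
  P(E) = 0.9351 × 0.4282 + 0.1473 × 0.5718 = 0.40040982 + 0.08422614 = 0.48463596
  P(H|E) = 0.40040982 / 0.48463596 = 0.8262

Update 2:
  P(E) = 0.9351 × 0.8262 + 0.1473 × 0.1738 = 0.77257962 + 0.02560074 = 0.79818036
  P(H|E) = 0.77257962 / 0.79818036 = 0.9679

Final posterior: 0.9679


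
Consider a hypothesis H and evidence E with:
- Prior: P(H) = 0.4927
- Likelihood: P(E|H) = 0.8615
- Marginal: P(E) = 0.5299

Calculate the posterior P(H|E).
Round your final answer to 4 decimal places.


Using Bayes' theorem:

P(H|E) = P(E|H) × P(H) / P(E)
       = 0.8615 × 0.4927 / 0.5299
       = 0.42446105 / 0.5299
       = 0.8010

The evidence strengthens our belief in H.
Prior: 0.4927 → Posterior: 0.8010


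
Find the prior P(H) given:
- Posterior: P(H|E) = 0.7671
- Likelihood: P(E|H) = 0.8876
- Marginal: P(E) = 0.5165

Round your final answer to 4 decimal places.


From Bayes' theorem: P(H|E) = P(E|H) × P(H) / P(E)

Rearranging for P(H):
P(H) = P(H|E) × P(E) / P(E|H)
     = 0.7671 × 0.5165 / 0.8876
     = 0.39620715 / 0.8876
     = 0.4464
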